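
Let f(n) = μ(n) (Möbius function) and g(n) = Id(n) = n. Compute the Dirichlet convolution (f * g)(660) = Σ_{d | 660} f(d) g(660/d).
(μ * Id)(660) = 160

Divisors of 660: [1, 2, 3, 4, 5, 6, 10, 11, 12, 15, 20, 22, 30, 33, 44, 55, 60, 66, 110, 132, 165, 220, 330, 660]. For each d | 660:
  d = 1: μ(1) · Id(660/1) = 1 · 660 = 660
  d = 2: μ(2) · Id(660/2) = -1 · 330 = -330
  d = 3: μ(3) · Id(660/3) = -1 · 220 = -220
  d = 4: μ(4) · Id(660/4) = 0 · 165 = 0
  d = 5: μ(5) · Id(660/5) = -1 · 132 = -132
  d = 6: μ(6) · Id(660/6) = 1 · 110 = 110
  d = 10: μ(10) · Id(660/10) = 1 · 66 = 66
  d = 11: μ(11) · Id(660/11) = -1 · 60 = -60
  d = 12: μ(12) · Id(660/12) = 0 · 55 = 0
  d = 15: μ(15) · Id(660/15) = 1 · 44 = 44
  d = 20: μ(20) · Id(660/20) = 0 · 33 = 0
  d = 22: μ(22) · Id(660/22) = 1 · 30 = 30
  d = 30: μ(30) · Id(660/30) = -1 · 22 = -22
  d = 33: μ(33) · Id(660/33) = 1 · 20 = 20
  d = 44: μ(44) · Id(660/44) = 0 · 15 = 0
  d = 55: μ(55) · Id(660/55) = 1 · 12 = 12
  d = 60: μ(60) · Id(660/60) = 0 · 11 = 0
  d = 66: μ(66) · Id(660/66) = -1 · 10 = -10
  d = 110: μ(110) · Id(660/110) = -1 · 6 = -6
  d = 132: μ(132) · Id(660/132) = 0 · 5 = 0
  d = 165: μ(165) · Id(660/165) = -1 · 4 = -4
  d = 220: μ(220) · Id(660/220) = 0 · 3 = 0
  d = 330: μ(330) · Id(660/330) = 1 · 2 = 2
  d = 660: μ(660) · Id(660/660) = 0 · 1 = 0
Summing: (μ * Id)(660) = 660 + -330 + -220 + 0 + -132 + 110 + 66 + -60 + 0 + 44 + 0 + 30 + -22 + 20 + 0 + 12 + 0 + -10 + -6 + 0 + -4 + 0 + 2 + 0 = 160.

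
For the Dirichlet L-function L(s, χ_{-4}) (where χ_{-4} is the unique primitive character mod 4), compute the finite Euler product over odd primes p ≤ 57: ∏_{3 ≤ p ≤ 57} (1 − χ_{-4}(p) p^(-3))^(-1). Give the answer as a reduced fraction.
∏ = 825131832927904152751703886265311831503045/851571808026684219819301170519057245405184

The odd primes p ≤ 57 are [3, 5, 7, 11, 13, 17, 19, 23, 29, 31, 37, 41, 43, 47, 53]. For each, χ(p) = 1 if p ≡ 1 mod 4, χ(p) = −1 if p ≡ 3 mod 4. Taking (1 − χ(p)/p^3)^(-1) = p^3/(p^3 − χ(p)): (1 − (-1)/3^3)^(-1) · (1 − (1)/5^3)^(-1) · (1 − (-1)/7^3)^(-1) · (1 − (-1)/11^3)^(-1) · (1 − (1)/13^3)^(-1) · (1 − (1)/17^3)^(-1) · (1 − (-1)/19^3)^(-1) · (1 − (-1)/23^3)^(-1) · (1 − (1)/29^3)^(-1) · (1 − (-1)/31^3)^(-1) · (1 − (1)/37^3)^(-1) · (1 − (1)/41^3)^(-1) · (1 − (-1)/43^3)^(-1) · (1 − (-1)/47^3)^(-1) · (1 − (1)/53^3)^(-1) = 825131832927904152751703886265311831503045/851571808026684219819301170519057245405184.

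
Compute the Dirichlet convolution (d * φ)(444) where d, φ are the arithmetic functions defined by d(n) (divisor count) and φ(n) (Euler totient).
(d * φ)(444) = 1064

Divisors of 444: [1, 2, 3, 4, 6, 12, 37, 74, 111, 148, 222, 444]. For each d | 444:
  d = 1: d(1) · φ(444/1) = 1 · 144 = 144
  d = 2: d(2) · φ(444/2) = 2 · 72 = 144
  d = 3: d(3) · φ(444/3) = 2 · 72 = 144
  d = 4: d(4) · φ(444/4) = 3 · 72 = 216
  d = 6: d(6) · φ(444/6) = 4 · 36 = 144
  d = 12: d(12) · φ(444/12) = 6 · 36 = 216
  d = 37: d(37) · φ(444/37) = 2 · 4 = 8
  d = 74: d(74) · φ(444/74) = 4 · 2 = 8
  d = 111: d(111) · φ(444/111) = 4 · 2 = 8
  d = 148: d(148) · φ(444/148) = 6 · 2 = 12
  d = 222: d(222) · φ(444/222) = 8 · 1 = 8
  d = 444: d(444) · φ(444/444) = 12 · 1 = 12
Summing: (d * φ)(444) = 144 + 144 + 144 + 216 + 144 + 216 + 8 + 8 + 8 + 12 + 8 + 12 = 1064.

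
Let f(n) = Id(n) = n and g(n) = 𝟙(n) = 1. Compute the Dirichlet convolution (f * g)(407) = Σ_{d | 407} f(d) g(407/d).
(Id * 𝟙)(407) = 456

Divisors of 407: [1, 11, 37, 407]. For each d | 407:
  d = 1: Id(1) · 𝟙(407/1) = 1 · 1 = 1
  d = 11: Id(11) · 𝟙(407/11) = 11 · 1 = 11
  d = 37: Id(37) · 𝟙(407/37) = 37 · 1 = 37
  d = 407: Id(407) · 𝟙(407/407) = 407 · 1 = 407
Summing: (Id * 𝟙)(407) = 1 + 11 + 37 + 407 = 456.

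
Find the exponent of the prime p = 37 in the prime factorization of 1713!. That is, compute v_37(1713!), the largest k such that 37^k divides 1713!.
v_37(1713!) = 47

Legendre's formula: v_p(n!) = Σ_{k ≥ 1} ⌊n / p^k⌋. For p = 37, n = 1713, the terms are:
  ⌊1713/37^1⌋ = ⌊1713/37⌋ = 46
  ⌊1713/37^2⌋ = ⌊1713/1369⌋ = 1
(the next term ⌊1713/37^3⌋ = 0, terminating the sum). Summing: v_37(1713!) = 46 + 1 = 47.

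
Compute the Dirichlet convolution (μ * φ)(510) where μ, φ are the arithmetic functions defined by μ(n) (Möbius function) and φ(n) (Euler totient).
(μ * φ)(510) = 0

Divisors of 510: [1, 2, 3, 5, 6, 10, 15, 17, 30, 34, 51, 85, 102, 170, 255, 510]. For each d | 510:
  d = 1: μ(1) · φ(510/1) = 1 · 128 = 128
  d = 2: μ(2) · φ(510/2) = -1 · 128 = -128
  d = 3: μ(3) · φ(510/3) = -1 · 64 = -64
  d = 5: μ(5) · φ(510/5) = -1 · 32 = -32
  d = 6: μ(6) · φ(510/6) = 1 · 64 = 64
  d = 10: μ(10) · φ(510/10) = 1 · 32 = 32
  d = 15: μ(15) · φ(510/15) = 1 · 16 = 16
  d = 17: μ(17) · φ(510/17) = -1 · 8 = -8
  d = 30: μ(30) · φ(510/30) = -1 · 16 = -16
  d = 34: μ(34) · φ(510/34) = 1 · 8 = 8
  d = 51: μ(51) · φ(510/51) = 1 · 4 = 4
  d = 85: μ(85) · φ(510/85) = 1 · 2 = 2
  d = 102: μ(102) · φ(510/102) = -1 · 4 = -4
  d = 170: μ(170) · φ(510/170) = -1 · 2 = -2
  d = 255: μ(255) · φ(510/255) = -1 · 1 = -1
  d = 510: μ(510) · φ(510/510) = 1 · 1 = 1
Summing: (μ * φ)(510) = 128 + -128 + -64 + -32 + 64 + 32 + 16 + -8 + -16 + 8 + 4 + 2 + -4 + -2 + -1 + 1 = 0.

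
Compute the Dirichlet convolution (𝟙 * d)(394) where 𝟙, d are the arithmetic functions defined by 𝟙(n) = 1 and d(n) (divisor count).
(𝟙 * d)(394) = 9

Divisors of 394: [1, 2, 197, 394]. For each d | 394:
  d = 1: 𝟙(1) · d(394/1) = 1 · 4 = 4
  d = 2: 𝟙(2) · d(394/2) = 1 · 2 = 2
  d = 197: 𝟙(197) · d(394/197) = 1 · 2 = 2
  d = 394: 𝟙(394) · d(394/394) = 1 · 1 = 1
Summing: (𝟙 * d)(394) = 4 + 2 + 2 + 1 = 9.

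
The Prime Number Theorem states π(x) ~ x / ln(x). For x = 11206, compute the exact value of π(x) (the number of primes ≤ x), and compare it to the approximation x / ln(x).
π(11206) = 1356;  x/ln(x) ≈ 1201.82;  relative error ≈ 11.37%.

Directly count primes up to 11206: π(11206) = 1356. The PNT approximation gives 11206/ln(11206) ≈ 11206/9.32420 ≈ 1201.82. Relative error (π(x) − x/ln(x)) / π(x) ≈ 11.37%; the approximation is known to undercount slightly (Li(x) is a better estimate).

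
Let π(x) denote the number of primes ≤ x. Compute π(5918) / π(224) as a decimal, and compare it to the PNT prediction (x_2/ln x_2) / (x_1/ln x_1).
π(5918)/π(224) = 777/48 ≈ 16.1875;  PNT prediction ≈ 16.4607.

π(224) = 48 and π(5918) = 777, so π(5918)/π(224) ≈ 16.1875. The PNT-predicted ratio is (5918/ln(5918)) / (224/ln(224)) ≈ 16.4607. The two agree to within a few percent, as expected.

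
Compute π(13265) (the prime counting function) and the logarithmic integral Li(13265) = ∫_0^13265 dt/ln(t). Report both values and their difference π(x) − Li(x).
π(13265) = 1576;  Li(13265) ≈ 1595.05;  π(x) − Li(x) ≈ -19.05.

Direct count of primes ≤ 13265 gives π(13265) = 1576. Numerical evaluation of the logarithmic integral gives Li(13265) ≈ 1595.05. The difference π(x) − Li(x) ≈ -19.05 is typically negative for small/moderate x (Li(x) overestimates), though Littlewood's theorem shows this sign changes infinitely often.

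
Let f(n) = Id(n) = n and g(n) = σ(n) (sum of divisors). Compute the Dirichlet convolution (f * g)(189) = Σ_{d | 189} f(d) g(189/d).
(Id * σ)(189) = 2130

Divisors of 189: [1, 3, 7, 9, 21, 27, 63, 189]. For each d | 189:
  d = 1: Id(1) · σ(189/1) = 1 · 320 = 320
  d = 3: Id(3) · σ(189/3) = 3 · 104 = 312
  d = 7: Id(7) · σ(189/7) = 7 · 40 = 280
  d = 9: Id(9) · σ(189/9) = 9 · 32 = 288
  d = 21: Id(21) · σ(189/21) = 21 · 13 = 273
  d = 27: Id(27) · σ(189/27) = 27 · 8 = 216
  d = 63: Id(63) · σ(189/63) = 63 · 4 = 252
  d = 189: Id(189) · σ(189/189) = 189 · 1 = 189
Summing: (Id * σ)(189) = 320 + 312 + 280 + 288 + 273 + 216 + 252 + 189 = 2130.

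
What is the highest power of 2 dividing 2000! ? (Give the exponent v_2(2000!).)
v_2(2000!) = 1994

Legendre's formula: v_p(n!) = Σ_{k ≥ 1} ⌊n / p^k⌋. For p = 2, n = 2000, the terms are:
  ⌊2000/2^1⌋ = ⌊2000/2⌋ = 1000
  ⌊2000/2^2⌋ = ⌊2000/4⌋ = 500
  ⌊2000/2^3⌋ = ⌊2000/8⌋ = 250
  ⌊2000/2^4⌋ = ⌊2000/16⌋ = 125
  ⌊2000/2^5⌋ = ⌊2000/32⌋ = 62
  ⌊2000/2^6⌋ = ⌊2000/64⌋ = 31
  ⌊2000/2^7⌋ = ⌊2000/128⌋ = 15
  ⌊2000/2^8⌋ = ⌊2000/256⌋ = 7
  ⌊2000/2^9⌋ = ⌊2000/512⌋ = 3
  ⌊2000/2^10⌋ = ⌊2000/1024⌋ = 1
(the next term ⌊2000/2^11⌋ = 0, terminating the sum). Summing: v_2(2000!) = 1000 + 500 + 250 + 125 + 62 + 31 + 15 + 7 + 3 + 1 = 1994.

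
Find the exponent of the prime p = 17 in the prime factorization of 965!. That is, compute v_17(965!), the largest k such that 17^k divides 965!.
v_17(965!) = 59

Legendre's formula: v_p(n!) = Σ_{k ≥ 1} ⌊n / p^k⌋. For p = 17, n = 965, the terms are:
  ⌊965/17^1⌋ = ⌊965/17⌋ = 56
  ⌊965/17^2⌋ = ⌊965/289⌋ = 3
(the next term ⌊965/17^3⌋ = 0, terminating the sum). Summing: v_17(965!) = 56 + 3 = 59.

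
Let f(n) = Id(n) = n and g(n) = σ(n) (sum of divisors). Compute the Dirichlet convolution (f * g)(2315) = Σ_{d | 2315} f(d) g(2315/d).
(Id * σ)(2315) = 10197

Divisors of 2315: [1, 5, 463, 2315]. For each d | 2315:
  d = 1: Id(1) · σ(2315/1) = 1 · 2784 = 2784
  d = 5: Id(5) · σ(2315/5) = 5 · 464 = 2320
  d = 463: Id(463) · σ(2315/463) = 463 · 6 = 2778
  d = 2315: Id(2315) · σ(2315/2315) = 2315 · 1 = 2315
Summing: (Id * σ)(2315) = 2784 + 2320 + 2778 + 2315 = 10197.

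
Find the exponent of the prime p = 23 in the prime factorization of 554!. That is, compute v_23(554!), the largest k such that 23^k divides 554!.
v_23(554!) = 25

Legendre's formula: v_p(n!) = Σ_{k ≥ 1} ⌊n / p^k⌋. For p = 23, n = 554, the terms are:
  ⌊554/23^1⌋ = ⌊554/23⌋ = 24
  ⌊554/23^2⌋ = ⌊554/529⌋ = 1
(the next term ⌊554/23^3⌋ = 0, terminating the sum). Summing: v_23(554!) = 24 + 1 = 25.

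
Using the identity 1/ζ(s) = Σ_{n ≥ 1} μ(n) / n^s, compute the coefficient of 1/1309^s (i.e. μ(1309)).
μ(1309) = -1

Factor n = 1309 = 7 · 11 · 17. μ(n) = 0 if any exponent ≥ 2 (not squarefree); otherwise μ(n) = (−1)^{ω(n)} where ω(n) is the number of distinct prime factors. Applying: μ(1309) = -1.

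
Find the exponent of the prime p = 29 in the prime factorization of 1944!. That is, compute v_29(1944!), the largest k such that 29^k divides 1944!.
v_29(1944!) = 69

Legendre's formula: v_p(n!) = Σ_{k ≥ 1} ⌊n / p^k⌋. For p = 29, n = 1944, the terms are:
  ⌊1944/29^1⌋ = ⌊1944/29⌋ = 67
  ⌊1944/29^2⌋ = ⌊1944/841⌋ = 2
(the next term ⌊1944/29^3⌋ = 0, terminating the sum). Summing: v_29(1944!) = 67 + 2 = 69.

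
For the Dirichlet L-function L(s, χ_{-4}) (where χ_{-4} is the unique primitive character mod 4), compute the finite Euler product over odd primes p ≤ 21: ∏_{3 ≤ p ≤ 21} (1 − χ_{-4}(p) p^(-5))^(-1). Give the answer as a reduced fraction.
∏ = 8959395755957897476417566375/8993950909687588250159808512

The odd primes p ≤ 21 are [3, 5, 7, 11, 13, 17, 19]. For each, χ(p) = 1 if p ≡ 1 mod 4, χ(p) = −1 if p ≡ 3 mod 4. Taking (1 − χ(p)/p^5)^(-1) = p^5/(p^5 − χ(p)): (1 − (-1)/3^5)^(-1) · (1 − (1)/5^5)^(-1) · (1 − (-1)/7^5)^(-1) · (1 − (-1)/11^5)^(-1) · (1 − (1)/13^5)^(-1) · (1 − (1)/17^5)^(-1) · (1 − (-1)/19^5)^(-1) = 8959395755957897476417566375/8993950909687588250159808512.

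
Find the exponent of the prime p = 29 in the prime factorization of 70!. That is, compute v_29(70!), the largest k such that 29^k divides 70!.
v_29(70!) = 2

Legendre's formula: v_p(n!) = Σ_{k ≥ 1} ⌊n / p^k⌋. For p = 29, n = 70, the terms are:
  ⌊70/29^1⌋ = ⌊70/29⌋ = 2
(the next term ⌊70/29^2⌋ = 0, terminating the sum). Summing: v_29(70!) = 2 = 2.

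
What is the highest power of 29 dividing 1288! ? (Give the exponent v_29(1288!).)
v_29(1288!) = 45

Legendre's formula: v_p(n!) = Σ_{k ≥ 1} ⌊n / p^k⌋. For p = 29, n = 1288, the terms are:
  ⌊1288/29^1⌋ = ⌊1288/29⌋ = 44
  ⌊1288/29^2⌋ = ⌊1288/841⌋ = 1
(the next term ⌊1288/29^3⌋ = 0, terminating the sum). Summing: v_29(1288!) = 44 + 1 = 45.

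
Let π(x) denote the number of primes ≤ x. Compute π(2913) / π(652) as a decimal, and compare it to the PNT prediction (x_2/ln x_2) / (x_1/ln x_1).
π(2913)/π(652) = 421/118 ≈ 3.5678;  PNT prediction ≈ 3.6294.

π(652) = 118 and π(2913) = 421, so π(2913)/π(652) ≈ 3.5678. The PNT-predicted ratio is (2913/ln(2913)) / (652/ln(652)) ≈ 3.6294. The two agree to within a few percent, as expected.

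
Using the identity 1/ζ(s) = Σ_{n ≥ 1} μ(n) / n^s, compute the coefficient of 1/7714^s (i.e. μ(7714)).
μ(7714) = 1

Factor n = 7714 = 2 · 7 · 19 · 29. μ(n) = 0 if any exponent ≥ 2 (not squarefree); otherwise μ(n) = (−1)^{ω(n)} where ω(n) is the number of distinct prime factors. Applying: μ(7714) = 1.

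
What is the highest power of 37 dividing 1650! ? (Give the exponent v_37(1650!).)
v_37(1650!) = 45

Legendre's formula: v_p(n!) = Σ_{k ≥ 1} ⌊n / p^k⌋. For p = 37, n = 1650, the terms are:
  ⌊1650/37^1⌋ = ⌊1650/37⌋ = 44
  ⌊1650/37^2⌋ = ⌊1650/1369⌋ = 1
(the next term ⌊1650/37^3⌋ = 0, terminating the sum). Summing: v_37(1650!) = 44 + 1 = 45.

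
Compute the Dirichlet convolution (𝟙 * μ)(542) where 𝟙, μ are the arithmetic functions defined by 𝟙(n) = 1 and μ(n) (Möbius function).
(𝟙 * μ)(542) = 0

Divisors of 542: [1, 2, 271, 542]. For each d | 542:
  d = 1: 𝟙(1) · μ(542/1) = 1 · 1 = 1
  d = 2: 𝟙(2) · μ(542/2) = 1 · -1 = -1
  d = 271: 𝟙(271) · μ(542/271) = 1 · -1 = -1
  d = 542: 𝟙(542) · μ(542/542) = 1 · 1 = 1
Summing: (𝟙 * μ)(542) = 1 + -1 + -1 + 1 = 0.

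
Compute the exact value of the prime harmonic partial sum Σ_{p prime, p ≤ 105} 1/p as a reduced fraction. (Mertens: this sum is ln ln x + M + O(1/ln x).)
Σ 1/p = 43710588286712969019768170103664304877397/23984823528925228172706521638692258396210

π(105) = 27, so the primes ≤ 105 are [2, 3, 5, 7, 11, 13, 17, 19, 23, 29, 31, 37, 41, 43, 47, 53, 59, 61, 67, 71, 73, 79, 83, 89, 97, 101, 103]. Summing 1/p over these primes: 43710588286712969019768170103664304877397/23984823528925228172706521638692258396210 ≈ 1.8224. Mertens estimate ln ln(105) + 0.2615 ≈ 1.7992.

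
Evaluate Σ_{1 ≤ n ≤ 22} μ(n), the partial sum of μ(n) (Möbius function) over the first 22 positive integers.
Σ_{n ≤ 22} μ(n) = -1

Compute μ(n) for each 1 ≤ n ≤ 22: μ(1) = 1, μ(2) = -1, μ(3) = -1, μ(4) = 0, μ(5) = -1, μ(6) = 1, μ(7) = -1, μ(8) = 0, μ(9) = 0, μ(10) = 1, μ(11) = -1, μ(12) = 0, μ(13) = -1, μ(14) = 1, μ(15) = 1, μ(16) = 0, μ(17) = -1, μ(18) = 0, μ(19) = -1, μ(20) = 0, μ(21) = 1, μ(22) = 1. Summing all 22 values: -1. (Mertens function M(x) = Σ_{n ≤ x} μ(n); on average M(x) should be small (PNT ⟺ M(x) = o(x)).)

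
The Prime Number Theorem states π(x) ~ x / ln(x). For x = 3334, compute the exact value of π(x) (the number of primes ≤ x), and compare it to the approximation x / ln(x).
π(3334) = 470;  x/ln(x) ≈ 411.00;  relative error ≈ 12.55%.

Directly count primes up to 3334: π(3334) = 470. The PNT approximation gives 3334/ln(3334) ≈ 3334/8.11193 ≈ 411.00. Relative error (π(x) − x/ln(x)) / π(x) ≈ 12.55%; the approximation is known to undercount slightly (Li(x) is a better estimate).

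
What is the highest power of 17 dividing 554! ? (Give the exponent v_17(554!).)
v_17(554!) = 33

Legendre's formula: v_p(n!) = Σ_{k ≥ 1} ⌊n / p^k⌋. For p = 17, n = 554, the terms are:
  ⌊554/17^1⌋ = ⌊554/17⌋ = 32
  ⌊554/17^2⌋ = ⌊554/289⌋ = 1
(the next term ⌊554/17^3⌋ = 0, terminating the sum). Summing: v_17(554!) = 32 + 1 = 33.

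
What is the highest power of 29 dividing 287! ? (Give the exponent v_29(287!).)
v_29(287!) = 9

Legendre's formula: v_p(n!) = Σ_{k ≥ 1} ⌊n / p^k⌋. For p = 29, n = 287, the terms are:
  ⌊287/29^1⌋ = ⌊287/29⌋ = 9
(the next term ⌊287/29^2⌋ = 0, terminating the sum). Summing: v_29(287!) = 9 = 9.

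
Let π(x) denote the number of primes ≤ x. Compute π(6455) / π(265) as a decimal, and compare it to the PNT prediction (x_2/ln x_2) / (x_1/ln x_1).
π(6455)/π(265) = 838/56 ≈ 14.9643;  PNT prediction ≈ 15.4930.

π(265) = 56 and π(6455) = 838, so π(6455)/π(265) ≈ 14.9643. The PNT-predicted ratio is (6455/ln(6455)) / (265/ln(265)) ≈ 15.4930. The two agree to within a few percent, as expected.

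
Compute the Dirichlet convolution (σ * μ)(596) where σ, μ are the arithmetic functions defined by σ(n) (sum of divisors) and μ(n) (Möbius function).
(σ * μ)(596) = 596

Divisors of 596: [1, 2, 4, 149, 298, 596]. For each d | 596:
  d = 1: σ(1) · μ(596/1) = 1 · 0 = 0
  d = 2: σ(2) · μ(596/2) = 3 · 1 = 3
  d = 4: σ(4) · μ(596/4) = 7 · -1 = -7
  d = 149: σ(149) · μ(596/149) = 150 · 0 = 0
  d = 298: σ(298) · μ(596/298) = 450 · -1 = -450
  d = 596: σ(596) · μ(596/596) = 1050 · 1 = 1050
Summing: (σ * μ)(596) = 0 + 3 + -7 + 0 + -450 + 1050 = 596.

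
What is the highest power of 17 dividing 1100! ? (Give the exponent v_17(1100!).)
v_17(1100!) = 67

Legendre's formula: v_p(n!) = Σ_{k ≥ 1} ⌊n / p^k⌋. For p = 17, n = 1100, the terms are:
  ⌊1100/17^1⌋ = ⌊1100/17⌋ = 64
  ⌊1100/17^2⌋ = ⌊1100/289⌋ = 3
(the next term ⌊1100/17^3⌋ = 0, terminating the sum). Summing: v_17(1100!) = 64 + 3 = 67.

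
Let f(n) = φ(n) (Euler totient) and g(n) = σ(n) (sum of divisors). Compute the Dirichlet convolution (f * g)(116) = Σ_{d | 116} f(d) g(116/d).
(φ * σ)(116) = 696

Divisors of 116: [1, 2, 4, 29, 58, 116]. For each d | 116:
  d = 1: φ(1) · σ(116/1) = 1 · 210 = 210
  d = 2: φ(2) · σ(116/2) = 1 · 90 = 90
  d = 4: φ(4) · σ(116/4) = 2 · 30 = 60
  d = 29: φ(29) · σ(116/29) = 28 · 7 = 196
  d = 58: φ(58) · σ(116/58) = 28 · 3 = 84
  d = 116: φ(116) · σ(116/116) = 56 · 1 = 56
Summing: (φ * σ)(116) = 210 + 90 + 60 + 196 + 84 + 56 = 696.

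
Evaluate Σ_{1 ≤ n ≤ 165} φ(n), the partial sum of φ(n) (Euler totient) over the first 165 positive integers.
Σ_{n ≤ 165} φ(n) = 8314

Compute φ(n) for each 1 ≤ n ≤ 165: φ(1) = 1, φ(2) = 1, φ(3) = 2, φ(4) = 2, φ(5) = 4, φ(6) = 2, φ(7) = 6, φ(8) = 4, φ(9) = 6, φ(10) = 4, φ(11) = 10, φ(12) = 4, φ(13) = 12, φ(14) = 6, φ(15) = 8, φ(16) = 8, φ(17) = 16, φ(18) = 6, φ(19) = 18, φ(20) = 8, φ(21) = 12, φ(22) = 10, φ(23) = 22, φ(24) = 8, φ(25) = 20, φ(26) = 12, φ(27) = 18, φ(28) = 12, φ(29) = 28, φ(30) = 8, φ(31) = 30, φ(32) = 16, φ(33) = 20, φ(34) = 16, φ(35) = 24, φ(36) = 12, φ(37) = 36, φ(38) = 18, φ(39) = 24, φ(40) = 16, φ(41) = 40, φ(42) = 12, φ(43) = 42, φ(44) = 20, φ(45) = 24, φ(46) = 22, φ(47) = 46, φ(48) = 16, φ(49) = 42, φ(50) = 20, φ(51) = 32, φ(52) = 24, φ(53) = 52, φ(54) = 18, φ(55) = 40, φ(56) = 24, φ(57) = 36, φ(58) = 28, φ(59) = 58, φ(60) = 16, φ(61) = 60, φ(62) = 30, φ(63) = 36, φ(64) = 32, φ(65) = 48, φ(66) = 20, φ(67) = 66, φ(68) = 32, φ(69) = 44, φ(70) = 24, φ(71) = 70, φ(72) = 24, φ(73) = 72, φ(74) = 36, φ(75) = 40, φ(76) = 36, φ(77) = 60, φ(78) = 24, φ(79) = 78, φ(80) = 32, φ(81) = 54, φ(82) = 40, φ(83) = 82, φ(84) = 24, φ(85) = 64, φ(86) = 42, φ(87) = 56, φ(88) = 40, φ(89) = 88, φ(90) = 24, φ(91) = 72, φ(92) = 44, φ(93) = 60, φ(94) = 46, φ(95) = 72, φ(96) = 32, φ(97) = 96, φ(98) = 42, φ(99) = 60, φ(100) = 40, φ(101) = 100, φ(102) = 32, φ(103) = 102, φ(104) = 48, φ(105) = 48, φ(106) = 52, φ(107) = 106, φ(108) = 36, φ(109) = 108, φ(110) = 40, φ(111) = 72, φ(112) = 48, φ(113) = 112, φ(114) = 36, φ(115) = 88, φ(116) = 56, φ(117) = 72, φ(118) = 58, φ(119) = 96, φ(120) = 32, φ(121) = 110, φ(122) = 60, φ(123) = 80, φ(124) = 60, φ(125) = 100, φ(126) = 36, φ(127) = 126, φ(128) = 64, φ(129) = 84, φ(130) = 48, φ(131) = 130, φ(132) = 40, φ(133) = 108, φ(134) = 66, φ(135) = 72, φ(136) = 64, φ(137) = 136, φ(138) = 44, φ(139) = 138, φ(140) = 48, φ(141) = 92, φ(142) = 70, φ(143) = 120, φ(144) = 48, φ(145) = 112, φ(146) = 72, φ(147) = 84, φ(148) = 72, φ(149) = 148, φ(150) = 40, φ(151) = 150, φ(152) = 72, φ(153) = 96, φ(154) = 60, φ(155) = 120, φ(156) = 48, φ(157) = 156, φ(158) = 78, φ(159) = 104, φ(160) = 64, φ(161) = 132, φ(162) = 54, φ(163) = 162, φ(164) = 80, φ(165) = 80. Summing all 165 values: 8314. (Average order: Σ_{n ≤ x} φ(n) ~ (3/π²) x². For x = 165, (3/π²)·165² ≈ 8275.41.)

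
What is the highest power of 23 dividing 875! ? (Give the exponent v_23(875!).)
v_23(875!) = 39

Legendre's formula: v_p(n!) = Σ_{k ≥ 1} ⌊n / p^k⌋. For p = 23, n = 875, the terms are:
  ⌊875/23^1⌋ = ⌊875/23⌋ = 38
  ⌊875/23^2⌋ = ⌊875/529⌋ = 1
(the next term ⌊875/23^3⌋ = 0, terminating the sum). Summing: v_23(875!) = 38 + 1 = 39.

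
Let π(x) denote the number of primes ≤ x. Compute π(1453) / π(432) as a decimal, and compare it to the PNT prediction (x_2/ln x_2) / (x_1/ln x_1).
π(1453)/π(432) = 231/83 ≈ 2.7831;  PNT prediction ≈ 2.8031.

π(432) = 83 and π(1453) = 231, so π(1453)/π(432) ≈ 2.7831. The PNT-predicted ratio is (1453/ln(1453)) / (432/ln(432)) ≈ 2.8031. The two agree to within a few percent, as expected.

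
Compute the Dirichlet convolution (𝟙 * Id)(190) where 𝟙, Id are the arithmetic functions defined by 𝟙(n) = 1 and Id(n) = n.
(𝟙 * Id)(190) = 360

Divisors of 190: [1, 2, 5, 10, 19, 38, 95, 190]. For each d | 190:
  d = 1: 𝟙(1) · Id(190/1) = 1 · 190 = 190
  d = 2: 𝟙(2) · Id(190/2) = 1 · 95 = 95
  d = 5: 𝟙(5) · Id(190/5) = 1 · 38 = 38
  d = 10: 𝟙(10) · Id(190/10) = 1 · 19 = 19
  d = 19: 𝟙(19) · Id(190/19) = 1 · 10 = 10
  d = 38: 𝟙(38) · Id(190/38) = 1 · 5 = 5
  d = 95: 𝟙(95) · Id(190/95) = 1 · 2 = 2
  d = 190: 𝟙(190) · Id(190/190) = 1 · 1 = 1
Summing: (𝟙 * Id)(190) = 190 + 95 + 38 + 19 + 10 + 5 + 2 + 1 = 360.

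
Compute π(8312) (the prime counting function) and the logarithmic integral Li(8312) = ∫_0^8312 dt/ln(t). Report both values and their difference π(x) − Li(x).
π(8312) = 1043;  Li(8312) ≈ 1061.06;  π(x) − Li(x) ≈ -18.06.

Direct count of primes ≤ 8312 gives π(8312) = 1043. Numerical evaluation of the logarithmic integral gives Li(8312) ≈ 1061.06. The difference π(x) − Li(x) ≈ -18.06 is typically negative for small/moderate x (Li(x) overestimates), though Littlewood's theorem shows this sign changes infinitely often.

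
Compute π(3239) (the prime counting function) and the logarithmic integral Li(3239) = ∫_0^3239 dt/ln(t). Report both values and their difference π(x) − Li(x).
π(3239) = 457;  Li(3239) ≈ 472.47;  π(x) − Li(x) ≈ -15.47.

Direct count of primes ≤ 3239 gives π(3239) = 457. Numerical evaluation of the logarithmic integral gives Li(3239) ≈ 472.47. The difference π(x) − Li(x) ≈ -15.47 is typically negative for small/moderate x (Li(x) overestimates), though Littlewood's theorem shows this sign changes infinitely often.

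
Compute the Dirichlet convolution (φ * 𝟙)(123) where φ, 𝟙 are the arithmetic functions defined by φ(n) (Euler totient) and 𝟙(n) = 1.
(φ * 𝟙)(123) = 123

Divisors of 123: [1, 3, 41, 123]. For each d | 123:
  d = 1: φ(1) · 𝟙(123/1) = 1 · 1 = 1
  d = 3: φ(3) · 𝟙(123/3) = 2 · 1 = 2
  d = 41: φ(41) · 𝟙(123/41) = 40 · 1 = 40
  d = 123: φ(123) · 𝟙(123/123) = 80 · 1 = 80
Summing: (φ * 𝟙)(123) = 1 + 2 + 40 + 80 = 123.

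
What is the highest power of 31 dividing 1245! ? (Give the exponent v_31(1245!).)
v_31(1245!) = 41

Legendre's formula: v_p(n!) = Σ_{k ≥ 1} ⌊n / p^k⌋. For p = 31, n = 1245, the terms are:
  ⌊1245/31^1⌋ = ⌊1245/31⌋ = 40
  ⌊1245/31^2⌋ = ⌊1245/961⌋ = 1
(the next term ⌊1245/31^3⌋ = 0, terminating the sum). Summing: v_31(1245!) = 40 + 1 = 41.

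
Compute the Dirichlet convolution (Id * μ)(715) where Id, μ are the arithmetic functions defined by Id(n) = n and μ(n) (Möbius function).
(Id * μ)(715) = 480

Divisors of 715: [1, 5, 11, 13, 55, 65, 143, 715]. For each d | 715:
  d = 1: Id(1) · μ(715/1) = 1 · -1 = -1
  d = 5: Id(5) · μ(715/5) = 5 · 1 = 5
  d = 11: Id(11) · μ(715/11) = 11 · 1 = 11
  d = 13: Id(13) · μ(715/13) = 13 · 1 = 13
  d = 55: Id(55) · μ(715/55) = 55 · -1 = -55
  d = 65: Id(65) · μ(715/65) = 65 · -1 = -65
  d = 143: Id(143) · μ(715/143) = 143 · -1 = -143
  d = 715: Id(715) · μ(715/715) = 715 · 1 = 715
Summing: (Id * μ)(715) = -1 + 5 + 11 + 13 + -55 + -65 + -143 + 715 = 480.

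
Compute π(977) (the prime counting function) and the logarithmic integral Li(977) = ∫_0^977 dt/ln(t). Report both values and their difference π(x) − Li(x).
π(977) = 165;  Li(977) ≈ 174.27;  π(x) − Li(x) ≈ -9.27.

Direct count of primes ≤ 977 gives π(977) = 165. Numerical evaluation of the logarithmic integral gives Li(977) ≈ 174.27. The difference π(x) − Li(x) ≈ -9.27 is typically negative for small/moderate x (Li(x) overestimates), though Littlewood's theorem shows this sign changes infinitely often.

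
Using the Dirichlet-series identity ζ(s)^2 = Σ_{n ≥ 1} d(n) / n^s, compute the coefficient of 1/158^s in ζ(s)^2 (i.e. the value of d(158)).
d(158) = 4

ζ(s)^2 = (Σ 1/m^s)(Σ 1/k^s). The coefficient of 1/n^s in the product is the number of ordered pairs (m, k) with mk = n, which equals d(n). For n = 158, divisors are [1, 2, 79, 158], so d(158) = 4.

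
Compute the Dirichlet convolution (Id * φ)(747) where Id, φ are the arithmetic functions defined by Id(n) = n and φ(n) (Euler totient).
(Id * φ)(747) = 3465

Divisors of 747: [1, 3, 9, 83, 249, 747]. For each d | 747:
  d = 1: Id(1) · φ(747/1) = 1 · 492 = 492
  d = 3: Id(3) · φ(747/3) = 3 · 164 = 492
  d = 9: Id(9) · φ(747/9) = 9 · 82 = 738
  d = 83: Id(83) · φ(747/83) = 83 · 6 = 498
  d = 249: Id(249) · φ(747/249) = 249 · 2 = 498
  d = 747: Id(747) · φ(747/747) = 747 · 1 = 747
Summing: (Id * φ)(747) = 492 + 492 + 738 + 498 + 498 + 747 = 3465.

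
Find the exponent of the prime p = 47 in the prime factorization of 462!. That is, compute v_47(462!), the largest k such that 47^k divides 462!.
v_47(462!) = 9

Legendre's formula: v_p(n!) = Σ_{k ≥ 1} ⌊n / p^k⌋. For p = 47, n = 462, the terms are:
  ⌊462/47^1⌋ = ⌊462/47⌋ = 9
(the next term ⌊462/47^2⌋ = 0, terminating the sum). Summing: v_47(462!) = 9 = 9.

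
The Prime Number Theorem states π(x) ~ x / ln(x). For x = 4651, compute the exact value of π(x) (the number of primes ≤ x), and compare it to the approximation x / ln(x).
π(4651) = 629;  x/ln(x) ≈ 550.75;  relative error ≈ 12.44%.

Directly count primes up to 4651: π(4651) = 629. The PNT approximation gives 4651/ln(4651) ≈ 4651/8.44484 ≈ 550.75. Relative error (π(x) − x/ln(x)) / π(x) ≈ 12.44%; the approximation is known to undercount slightly (Li(x) is a better estimate).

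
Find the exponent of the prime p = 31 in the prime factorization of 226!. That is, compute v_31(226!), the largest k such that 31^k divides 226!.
v_31(226!) = 7

Legendre's formula: v_p(n!) = Σ_{k ≥ 1} ⌊n / p^k⌋. For p = 31, n = 226, the terms are:
  ⌊226/31^1⌋ = ⌊226/31⌋ = 7
(the next term ⌊226/31^2⌋ = 0, terminating the sum). Summing: v_31(226!) = 7 = 7.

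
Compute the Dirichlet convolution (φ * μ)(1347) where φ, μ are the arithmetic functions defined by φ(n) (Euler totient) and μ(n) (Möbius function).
(φ * μ)(1347) = 447

Divisors of 1347: [1, 3, 449, 1347]. For each d | 1347:
  d = 1: φ(1) · μ(1347/1) = 1 · 1 = 1
  d = 3: φ(3) · μ(1347/3) = 2 · -1 = -2
  d = 449: φ(449) · μ(1347/449) = 448 · -1 = -448
  d = 1347: φ(1347) · μ(1347/1347) = 896 · 1 = 896
Summing: (φ * μ)(1347) = 1 + -2 + -448 + 896 = 447.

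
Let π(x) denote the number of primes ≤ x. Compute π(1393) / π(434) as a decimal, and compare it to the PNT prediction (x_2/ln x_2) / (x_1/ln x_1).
π(1393)/π(434) = 221/84 ≈ 2.6310;  PNT prediction ≈ 2.6926.

π(434) = 84 and π(1393) = 221, so π(1393)/π(434) ≈ 2.6310. The PNT-predicted ratio is (1393/ln(1393)) / (434/ln(434)) ≈ 2.6926. The two agree to within a few percent, as expected.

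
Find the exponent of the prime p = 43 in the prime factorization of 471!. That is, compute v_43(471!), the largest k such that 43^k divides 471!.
v_43(471!) = 10

Legendre's formula: v_p(n!) = Σ_{k ≥ 1} ⌊n / p^k⌋. For p = 43, n = 471, the terms are:
  ⌊471/43^1⌋ = ⌊471/43⌋ = 10
(the next term ⌊471/43^2⌋ = 0, terminating the sum). Summing: v_43(471!) = 10 = 10.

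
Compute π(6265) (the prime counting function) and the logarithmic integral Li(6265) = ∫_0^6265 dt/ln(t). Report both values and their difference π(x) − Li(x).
π(6265) = 814;  Li(6265) ≈ 830.80;  π(x) − Li(x) ≈ -16.80.

Direct count of primes ≤ 6265 gives π(6265) = 814. Numerical evaluation of the logarithmic integral gives Li(6265) ≈ 830.80. The difference π(x) − Li(x) ≈ -16.80 is typically negative for small/moderate x (Li(x) overestimates), though Littlewood's theorem shows this sign changes infinitely often.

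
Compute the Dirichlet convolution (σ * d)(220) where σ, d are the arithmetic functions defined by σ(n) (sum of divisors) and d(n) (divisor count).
(σ * d)(220) = 1792

Divisors of 220: [1, 2, 4, 5, 10, 11, 20, 22, 44, 55, 110, 220]. For each d | 220:
  d = 1: σ(1) · d(220/1) = 1 · 12 = 12
  d = 2: σ(2) · d(220/2) = 3 · 8 = 24
  d = 4: σ(4) · d(220/4) = 7 · 4 = 28
  d = 5: σ(5) · d(220/5) = 6 · 6 = 36
  d = 10: σ(10) · d(220/10) = 18 · 4 = 72
  d = 11: σ(11) · d(220/11) = 12 · 6 = 72
  d = 20: σ(20) · d(220/20) = 42 · 2 = 84
  d = 22: σ(22) · d(220/22) = 36 · 4 = 144
  d = 44: σ(44) · d(220/44) = 84 · 2 = 168
  d = 55: σ(55) · d(220/55) = 72 · 3 = 216
  d = 110: σ(110) · d(220/110) = 216 · 2 = 432
  d = 220: σ(220) · d(220/220) = 504 · 1 = 504
Summing: (σ * d)(220) = 12 + 24 + 28 + 36 + 72 + 72 + 84 + 144 + 168 + 216 + 432 + 504 = 1792.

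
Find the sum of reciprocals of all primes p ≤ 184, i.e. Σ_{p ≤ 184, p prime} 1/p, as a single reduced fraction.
Σ 1/p = 10408867916382550633331528920459565913027063402071390584941986323453055203/5397346292805549782720214077673687806275517530364350655459511599582614290

π(184) = 42, so the primes ≤ 184 are [2, 3, 5, 7, 11, 13, 17, 19, 23, 29, 31, 37, 41, 43, 47, 53, 59, 61, 67, 71, 73, 79, 83, 89, 97, 101, 103, 107, 109, 113, 127, 131, 137, 139, 149, 151, 157, 163, 167, 173, 179, 181]. Summing 1/p over these primes: 10408867916382550633331528920459565913027063402071390584941986323453055203/5397346292805549782720214077673687806275517530364350655459511599582614290 ≈ 1.9285. Mertens estimate ln ln(184) + 0.2615 ≈ 1.9130.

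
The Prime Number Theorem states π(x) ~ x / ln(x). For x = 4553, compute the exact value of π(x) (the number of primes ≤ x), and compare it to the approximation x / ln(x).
π(4553) = 617;  x/ln(x) ≈ 540.51;  relative error ≈ 12.40%.

Directly count primes up to 4553: π(4553) = 617. The PNT approximation gives 4553/ln(4553) ≈ 4553/8.42354 ≈ 540.51. Relative error (π(x) − x/ln(x)) / π(x) ≈ 12.40%; the approximation is known to undercount slightly (Li(x) is a better estimate).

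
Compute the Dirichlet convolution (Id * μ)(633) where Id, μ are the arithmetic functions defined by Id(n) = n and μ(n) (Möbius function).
(Id * μ)(633) = 420

Divisors of 633: [1, 3, 211, 633]. For each d | 633:
  d = 1: Id(1) · μ(633/1) = 1 · 1 = 1
  d = 3: Id(3) · μ(633/3) = 3 · -1 = -3
  d = 211: Id(211) · μ(633/211) = 211 · -1 = -211
  d = 633: Id(633) · μ(633/633) = 633 · 1 = 633
Summing: (Id * μ)(633) = 1 + -3 + -211 + 633 = 420.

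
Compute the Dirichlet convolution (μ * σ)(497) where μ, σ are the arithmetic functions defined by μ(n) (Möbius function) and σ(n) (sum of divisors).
(μ * σ)(497) = 497

Divisors of 497: [1, 7, 71, 497]. For each d | 497:
  d = 1: μ(1) · σ(497/1) = 1 · 576 = 576
  d = 7: μ(7) · σ(497/7) = -1 · 72 = -72
  d = 71: μ(71) · σ(497/71) = -1 · 8 = -8
  d = 497: μ(497) · σ(497/497) = 1 · 1 = 1
Summing: (μ * σ)(497) = 576 + -72 + -8 + 1 = 497.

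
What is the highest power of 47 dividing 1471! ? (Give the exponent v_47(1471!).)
v_47(1471!) = 31

Legendre's formula: v_p(n!) = Σ_{k ≥ 1} ⌊n / p^k⌋. For p = 47, n = 1471, the terms are:
  ⌊1471/47^1⌋ = ⌊1471/47⌋ = 31
(the next term ⌊1471/47^2⌋ = 0, terminating the sum). Summing: v_47(1471!) = 31 = 31.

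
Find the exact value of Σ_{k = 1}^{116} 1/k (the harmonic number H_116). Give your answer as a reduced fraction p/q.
H_116 = 92723052988307480317436790993517488799788772043569/17379782769567790172972927968296006432665936992320

Direct summation: H_116 = 1 + 1/2 + ... + 1/116. The least common denominator is lcm(1, ..., 116) = 955888052326228459513511038256280353796626534577600; over this denominator the numerator is 955888052326228459513511038256280353796626534577600 + 477944026163114229756755519128140176898313267288800 + 318629350775409486504503679418760117932208844859200 + 238972013081557114878377759564070088449156633644400 + 191177610465245691902702207651256070759325306915520 + 159314675387704743252251839709380058966104422429600 + 136555436046604065644787291179468621970946647796800 + 119486006540778557439188879782035044224578316822200 + 106209783591803162168167893139586705977402948286400 + 95588805232622845951351103825628035379662653457760 + 86898913847838950864864639841480032163329684961600 + 79657337693852371626125919854690029483052211214800 + 73529850178940650731808541404329257984355887275200 + 68277718023302032822393645589734310985473323898400 + 63725870155081897300900735883752023586441768971840 + 59743003270389278719594439891017522112289158411100 + 56228708960366379971383002250369432576272149092800 + 53104891795901581084083946569793352988701474143200 + 50309897490854129448079528329277913357717186030400 + 47794402616311422975675551912814017689831326728880 + 45518478682201355214929097059822873990315549265600 + 43449456923919475432432319920740016081664842480800 + 41560350101140367804935262532881754512896805851200 + 39828668846926185813062959927345014741526105607400 + 38235522093049138380540441530251214151865061383104 + 36764925089470325365904270702164628992177943637600 + 35403261197267720722722631046528901992467649428800 + 34138859011651016411196822794867155492736661949200 + 32961656976766498603914173732975184613676777054400 + 31862935077540948650450367941876011793220884485920 + 30835098462136401919790678653428398509568597889600 + 29871501635194639359797219945508761056144579205550 + 28966304615946316954954879947160010721109894987200 + 28114354480183189985691501125184716288136074546400 + 27311087209320813128957458235893724394189329559360 + 26552445897950790542041973284896676494350737071600 + 25834812225033201608473271304223793345854771204800 + 25154948745427064724039764164638956678858593015200 + 24509950059646883577269513801443085994785295758400 + 23897201308155711487837775956407008844915663364440 + 23314342739664108768622220445275130580405525233600 + 22759239341100677607464548529911436995157774632800 + 22229954705261126965430489261773961716200617083200 + 21724728461959737716216159960370008040832421240400 + 21241956718360632433633578627917341195480589657280 + 20780175050570183902467631266440877256448402925600 + 20338043666515499138585341239495326676523968820800 + 19914334423463092906531479963672507370763052803700 + 19507919435229152234969613025638374567278092542400 + 19117761046524569190270220765125607075932530691552 + 18742902986788793323794334083456477525424049697600 + 18382462544735162682952135351082314496088971818800 + 18035623628796763387047378080307176486728802539200 + 17701630598633860361361315523264450996233824714400 + 17379782769567790172972927968296006432665936992320 + 17069429505825508205598411397433577746368330974600 + 16769965830284709816026509443092637785905728676800 + 16480828488383249301957086866487592306838388527200 + 16201492412308956940906966750106446674519093806400 + 15931467538770474325225183970938005896610442242960 + 15670295939774237041205098987807874652403713681600 + 15417549231068200959895339326714199254784298944800 + 15172826227400451738309699019940957996771849755200 + 14935750817597319679898609972754380528072289602775 + 14705970035788130146361708280865851596871177455040 + 14483152307973158477477439973580005360554947493600 + 14266985855615350141992702063526572444725769172800 + 14057177240091594992845750562592358144068037273200 + 13853450033713455934978420844293918170965601950400 + 13655543604660406564478729117946862197094664779680 + 13463212004594767035401563919102540194318683585600 + 13276222948975395271020986642448338247175368535800 + 13094356881181211774157685455565484298583925131200 + 12917406112516600804236635652111896672927385602400 + 12745174031016379460180147176750404717288353794368 + 12577474372713532362019882082319478339429296507600 + 12414130549691278694980662834497147451904240708800 + 12254975029823441788634756900721542997392647879200 + 12099848763623145057133051117168105744261095374400 + 11948600654077855743918887978203504422457831682220 + 11801087065755906907574210348842967330822549809600 + 11657171369832054384311110222637565290202762616800 + 11516723522002752524259169135617835587911163067200 + 11379619670550338803732274264955718497578887316400 + 11245741792073275994276600450073886515254429818560 + 11114977352630563482715244630886980858100308541600 + 10987218992255499534638057910991728204558925684800 + 10862364230979868858108079980185004020416210620200 + 10740315194676724264196753238834610716816028478400 + 10620978359180316216816789313958670597740294828640 + 10504264311277235818829791629189893997765126753600 + 10390087525285091951233815633220438628224201462800 + 10278366154045467306596892884476132836522865963200 + 10169021833257749569292670619747663338261984410400 + 10061979498170825889615905665855582671543437206080 + 9957167211731546453265739981836253685381526401850 + 9854516003363179994984649878930725296872438500800 + 9753959717614576117484806512819187283639046271200 + 9655434871982105651651626649053336907036631662400 + 9558880523262284595135110382562803537966265345776 + 9464238141843846133797138992636439146501252817600 + 9371451493394396661897167041728238762712024848800 + 9280466527439111257412728526760003434918704219200 + 9191231272367581341476067675541157248044485909400 + 9103695736440271042985819411964574798063109853120 + 9017811814398381693523689040153588243364401269600 + 8933533199310546350593561105198881811183425556800 + 8850815299316930180680657761632225498116912357200 + 8769615158956224399206523286754865631161711326400 + 8689891384783895086486463984148003216332968496160 + 8611604075011067202824423768074597781951590401600 + 8534714752912754102799205698716788873184165487300 + 8459186303771933270031071135011330564571916235200 + 8384982915142354908013254721546318892952864338400 + 8312070020228073560987052506576350902579361170240 + 8240414244191624650978543433243796153419194263600 = 5099767914356911417459023504643461883988382462396295, so H_116 = 5099767914356911417459023504643461883988382462396295/955888052326228459513511038256280353796626534577600; reducing by gcd(5099767914356911417459023504643461883988382462396295, 955888052326228459513511038256280353796626534577600) = 55 gives 92723052988307480317436790993517488799788772043569/17379782769567790172972927968296006432665936992320 ≈ 5.33511. (The PNT-adjacent estimate ln(116) + γ ≈ 5.33081 matches within O(1/n).)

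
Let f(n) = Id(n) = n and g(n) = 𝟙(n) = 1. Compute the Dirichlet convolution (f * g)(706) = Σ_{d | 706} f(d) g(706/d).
(Id * 𝟙)(706) = 1062

Divisors of 706: [1, 2, 353, 706]. For each d | 706:
  d = 1: Id(1) · 𝟙(706/1) = 1 · 1 = 1
  d = 2: Id(2) · 𝟙(706/2) = 2 · 1 = 2
  d = 353: Id(353) · 𝟙(706/353) = 353 · 1 = 353
  d = 706: Id(706) · 𝟙(706/706) = 706 · 1 = 706
Summing: (Id * 𝟙)(706) = 1 + 2 + 353 + 706 = 1062.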